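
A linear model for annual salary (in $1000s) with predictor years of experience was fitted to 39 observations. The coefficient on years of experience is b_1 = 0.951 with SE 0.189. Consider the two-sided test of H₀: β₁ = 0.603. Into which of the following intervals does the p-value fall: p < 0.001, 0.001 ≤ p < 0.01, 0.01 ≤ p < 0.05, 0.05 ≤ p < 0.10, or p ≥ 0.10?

t = (0.951 − 0.603) / 0.189 = 1.841.
df = n − 2 = 39 − 2 = 37.
Two-sided p = 2·P(T_{37} > |t|) ≈ 0.0736.
So 0.05 ≤ p < 0.10.

0.05 ≤ p < 0.10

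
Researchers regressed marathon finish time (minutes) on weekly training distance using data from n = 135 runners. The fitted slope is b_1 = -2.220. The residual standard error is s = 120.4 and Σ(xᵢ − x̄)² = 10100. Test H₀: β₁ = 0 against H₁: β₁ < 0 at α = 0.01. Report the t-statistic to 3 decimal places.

t = -1.853

SE(b_1) = s/√Sₓₓ = 120.4/√10100 = 1.19802.
t = -2.220 / 1.19802 = -1.853.
df = n − 2 = 133.
One-sided p ≈ 0.0330, which is ≥ 0.01, so fail to reject H₀.
The data do not give significant evidence that the true slope on weekly training distance is negative.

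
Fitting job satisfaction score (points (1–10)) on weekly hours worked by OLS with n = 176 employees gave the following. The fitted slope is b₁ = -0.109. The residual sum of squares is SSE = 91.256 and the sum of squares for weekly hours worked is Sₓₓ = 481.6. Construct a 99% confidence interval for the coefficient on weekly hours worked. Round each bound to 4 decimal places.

(-0.1949, -0.0231)

MSE = SSE/(n − 2) = 91.256/174 = 0.52446.
SE(b₁) = √(MSE/Sₓₓ) = √(0.52446/481.6) = 0.0329999.
df = n − 2 = 174.
t* = t_{0.005, 174} = 2.604379.
Margin = t* × SE = 2.604379 × 0.0329999 = 0.085944.
CI: -0.109 ± 0.085944 → (-0.1949, -0.0231).
With 99% confidence, each one-unit increase in weekly hours worked is associated with a change of between -0.1949 and -0.0231 points (1–10) in job satisfaction score.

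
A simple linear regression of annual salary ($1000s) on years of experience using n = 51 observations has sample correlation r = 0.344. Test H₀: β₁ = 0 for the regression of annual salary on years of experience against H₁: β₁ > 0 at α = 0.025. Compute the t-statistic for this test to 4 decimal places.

t = r·√(n − 2)/√(1 − r²) = 0.344·√49/√0.881664 = 2.5645.
df = n − 2 = 49.
One-sided p ≈ 0.0067, which is < 0.025, so reject H₀.
There is evidence of a linear association between years of experience and annual salary.

t = 2.5645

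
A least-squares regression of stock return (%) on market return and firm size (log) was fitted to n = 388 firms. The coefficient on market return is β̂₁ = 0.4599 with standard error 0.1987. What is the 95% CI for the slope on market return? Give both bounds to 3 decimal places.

df = n − k − 1 = 388 − 2 − 1 = 385.
t* = t_{0.025, 385} = 1.966145.
Margin = t* × SE = 1.966145 × 0.1987 = 0.39067.
CI: 0.4599 ± 0.39067 → (0.069, 0.851).
With 95% confidence, each one-unit increase in market return is associated with a change of between 0.069 and 0.851 % in stock return, holding the other predictors fixed.

(0.069, 0.851)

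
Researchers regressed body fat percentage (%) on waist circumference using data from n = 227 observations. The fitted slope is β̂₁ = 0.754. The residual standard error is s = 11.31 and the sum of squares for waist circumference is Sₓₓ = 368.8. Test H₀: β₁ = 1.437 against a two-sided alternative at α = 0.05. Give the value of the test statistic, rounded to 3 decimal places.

SE(β̂₁) = s/√Sₓₓ = 11.31/√368.8 = 0.588935.
t = (0.754 − 1.437) / 0.588935 = -1.160.
df = n − 2 = 225.
Two-sided p ≈ 0.2474, which is ≥ 0.05, so fail to reject H₀.
The data are consistent with a true slope of 1.437 % per unit of waist circumference.

t = -1.160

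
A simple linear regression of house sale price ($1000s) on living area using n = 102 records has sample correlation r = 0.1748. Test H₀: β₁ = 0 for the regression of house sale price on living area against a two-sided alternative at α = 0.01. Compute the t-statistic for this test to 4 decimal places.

t = r·√(n − 2)/√(1 − r²) = 0.1748·√100/√0.969445 = 1.7753.
df = n − 2 = 100.
Two-sided p ≈ 0.0789, which is ≥ 0.01, so fail to reject H₀.
The data do not give significant evidence of a linear association between living area and house sale price.

t = 1.7753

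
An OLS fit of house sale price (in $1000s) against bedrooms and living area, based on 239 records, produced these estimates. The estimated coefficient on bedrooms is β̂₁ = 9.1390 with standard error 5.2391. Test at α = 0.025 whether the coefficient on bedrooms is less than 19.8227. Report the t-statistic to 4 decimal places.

H₀: β₁ = 19.8227 vs H₁: β₁ < 19.8227.
t = (β̂₁ − β₁⁰)/SE = (9.1390 − 19.8227) / 5.2391 = -2.0392.
df = n − k − 1 = 239 − 2 − 1 = 236.
One-sided p ≈ 0.0213, which is < 0.025, so reject H₀.
There is evidence that the true slope on bedrooms is below 19.8227 $1000s per unit, holding the other predictors fixed.

t = -2.0392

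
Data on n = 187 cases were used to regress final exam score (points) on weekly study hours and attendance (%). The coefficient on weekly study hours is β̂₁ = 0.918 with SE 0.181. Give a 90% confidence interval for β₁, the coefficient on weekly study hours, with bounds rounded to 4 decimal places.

(0.6188, 1.2172)

df = n − k − 1 = 187 − 2 − 1 = 184.
t* = t_{0.05, 184} = 1.653177.
Margin = t* × SE = 1.653177 × 0.181 = 0.299225.
CI: 0.918 ± 0.299225 → (0.6188, 1.2172).
With 90% confidence, each one-unit increase in weekly study hours is associated with a change of between 0.6188 and 1.2172 points in final exam score, holding the other predictors fixed.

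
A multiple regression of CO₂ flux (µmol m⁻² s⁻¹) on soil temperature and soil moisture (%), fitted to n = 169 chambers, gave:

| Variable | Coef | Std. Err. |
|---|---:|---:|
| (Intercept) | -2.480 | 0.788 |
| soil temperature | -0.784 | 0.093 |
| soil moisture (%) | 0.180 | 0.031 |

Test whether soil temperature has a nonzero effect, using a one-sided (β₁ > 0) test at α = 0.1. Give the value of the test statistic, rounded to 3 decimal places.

Read off: b = -0.784, SE = 0.093 for soil temperature.
H₀: β₁ = 0 vs H₁: β₁ > 0.
t = -0.784 / 0.093 = -8.430.
df = n − k − 1 = 169 − 2 − 1 = 166.
One-sided p ≈ 1.0000, which is ≥ 0.1, so fail to reject H₀.
The data do not give significant evidence that the true slope on soil temperature is positive, holding the other predictors fixed.

t = -8.430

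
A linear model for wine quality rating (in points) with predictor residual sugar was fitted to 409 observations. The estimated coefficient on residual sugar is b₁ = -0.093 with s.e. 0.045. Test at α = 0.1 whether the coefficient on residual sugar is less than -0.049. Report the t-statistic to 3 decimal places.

H₀: β₁ = -0.049 vs H₁: β₁ < -0.049.
t = (b₁ − β₁⁰)/SE = (-0.093 − (-0.049)) / 0.045 = -0.978.
df = n − 2 = 409 − 2 = 407.
One-sided p ≈ 0.1644, which is ≥ 0.1, so fail to reject H₀.
The data do not give significant evidence that the true slope on residual sugar is below -0.049 points per unit.

t = -0.978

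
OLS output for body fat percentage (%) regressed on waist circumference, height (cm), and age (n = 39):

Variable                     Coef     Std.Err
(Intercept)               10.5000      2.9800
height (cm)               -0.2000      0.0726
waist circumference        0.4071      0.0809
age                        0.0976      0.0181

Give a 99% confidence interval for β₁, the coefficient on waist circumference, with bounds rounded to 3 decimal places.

(0.187, 0.627)

Read off: b = 0.4071, SE = 0.0809 for waist circumference.
df = n − k − 1 = 39 − 3 − 1 = 35.
t* = t_{0.005, 35} = 2.723806.
Margin = t* × SE = 2.723806 × 0.0809 = 0.22036.
CI: 0.4071 ± 0.22036 → (0.187, 0.627).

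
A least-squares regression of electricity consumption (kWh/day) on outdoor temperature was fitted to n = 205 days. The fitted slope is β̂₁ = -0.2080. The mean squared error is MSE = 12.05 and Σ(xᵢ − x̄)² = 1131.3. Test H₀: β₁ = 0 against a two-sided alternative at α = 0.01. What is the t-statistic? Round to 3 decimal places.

SE(β̂₁) = √(MSE/Sₓₓ) = √(12.05/1131.3) = 0.103206.
t = -0.2080 / 0.103206 = -2.015.
df = n − 2 = 203.
Two-sided p ≈ 0.0452, which is ≥ 0.01, so fail to reject H₀.
The data do not give significant evidence of an association between outdoor temperature and electricity consumption.

t = -2.015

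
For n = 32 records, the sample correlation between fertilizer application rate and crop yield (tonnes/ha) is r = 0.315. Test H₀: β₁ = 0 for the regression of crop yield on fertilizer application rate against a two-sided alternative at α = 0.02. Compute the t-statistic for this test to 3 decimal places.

t = r·√(n − 2)/√(1 − r²) = 0.315·√30/√0.900775 = 1.818.
df = n − 2 = 30.
Two-sided p ≈ 0.0791, which is ≥ 0.02, so fail to reject H₀.
The data do not give significant evidence of a linear association between fertilizer application rate and crop yield.

t = 1.818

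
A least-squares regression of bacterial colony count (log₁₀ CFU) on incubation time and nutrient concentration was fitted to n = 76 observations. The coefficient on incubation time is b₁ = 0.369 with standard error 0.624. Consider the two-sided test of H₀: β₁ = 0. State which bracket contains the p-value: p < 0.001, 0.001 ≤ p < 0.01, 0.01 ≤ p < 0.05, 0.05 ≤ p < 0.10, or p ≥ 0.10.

p ≥ 0.10

t = 0.369 / 0.624 = 0.591.
df = n − k − 1 = 76 − 2 − 1 = 73.
Two-sided p = 2·P(T_{73} > |t|) ≈ 0.5561.
So p ≥ 0.10.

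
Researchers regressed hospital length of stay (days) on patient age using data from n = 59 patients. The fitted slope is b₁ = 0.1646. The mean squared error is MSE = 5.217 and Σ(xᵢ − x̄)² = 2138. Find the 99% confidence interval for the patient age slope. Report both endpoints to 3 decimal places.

(0.033, 0.296)

SE(b₁) = √(MSE/Sₓₓ) = √(5.217/2138) = 0.0493977.
df = n − 2 = 57.
t* = t_{0.005, 57} = 2.66487.
Margin = t* × SE = 2.66487 × 0.0493977 = 0.13164.
CI: 0.1646 ± 0.13164 → (0.033, 0.296).
With 99% confidence, each one-unit increase in patient age is associated with a change of between 0.033 and 0.296 days in hospital length of stay.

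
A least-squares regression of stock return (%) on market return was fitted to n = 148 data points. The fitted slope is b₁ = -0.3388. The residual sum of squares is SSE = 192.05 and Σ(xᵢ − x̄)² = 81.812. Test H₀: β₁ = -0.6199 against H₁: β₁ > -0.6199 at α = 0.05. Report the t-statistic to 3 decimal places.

t = 2.217

MSE = SSE/(n − 2) = 192.05/146 = 1.31541.
SE(b₁) = √(MSE/Sₓₓ) = √(1.31541/81.812) = 0.126801.
t = (-0.3388 − (-0.6199)) / 0.126801 = 2.217.
df = n − 2 = 146.
One-sided p ≈ 0.0141, which is < 0.05, so reject H₀.
There is evidence that the true slope on market return exceeds -0.6199 % per unit.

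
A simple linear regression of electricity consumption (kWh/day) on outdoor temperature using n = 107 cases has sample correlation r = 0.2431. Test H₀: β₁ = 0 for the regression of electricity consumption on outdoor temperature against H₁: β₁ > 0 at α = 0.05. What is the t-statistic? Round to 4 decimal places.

t = r·√(n − 2)/√(1 − r²) = 0.2431·√105/√0.940902 = 2.5681.
df = n − 2 = 105.
One-sided p ≈ 0.0058, which is < 0.05, so reject H₀.
There is evidence of a linear association between outdoor temperature and electricity consumption.

t = 2.5681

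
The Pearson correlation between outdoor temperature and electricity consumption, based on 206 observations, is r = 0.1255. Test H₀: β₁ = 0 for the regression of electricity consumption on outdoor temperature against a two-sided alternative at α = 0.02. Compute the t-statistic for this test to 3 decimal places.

t = r·√(n − 2)/√(1 − r²) = 0.1255·√204/√0.98425 = 1.807.
df = n − 2 = 204.
Two-sided p ≈ 0.0723, which is ≥ 0.02, so fail to reject H₀.
The data do not give significant evidence of a linear association between outdoor temperature and electricity consumption.

t = 1.807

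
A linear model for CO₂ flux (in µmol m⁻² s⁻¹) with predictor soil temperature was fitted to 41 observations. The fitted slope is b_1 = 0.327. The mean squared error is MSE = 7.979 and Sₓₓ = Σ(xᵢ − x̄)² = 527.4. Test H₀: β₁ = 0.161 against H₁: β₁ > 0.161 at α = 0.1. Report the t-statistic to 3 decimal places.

t = 1.350

SE(b_1) = √(MSE/Sₓₓ) = √(7.979/527.4) = 0.123.
t = (0.327 − 0.161) / 0.123 = 1.350.
df = n − 2 = 39.
One-sided p ≈ 0.0925, which is < 0.1, so reject H₀.
There is evidence that the true slope on soil temperature exceeds 0.161 µmol m⁻² s⁻¹ per unit.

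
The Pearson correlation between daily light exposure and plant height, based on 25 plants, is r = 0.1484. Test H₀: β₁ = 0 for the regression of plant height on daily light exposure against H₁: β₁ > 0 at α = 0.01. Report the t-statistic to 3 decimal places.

t = r·√(n − 2)/√(1 − r²) = 0.1484·√23/√0.977977 = 0.720.
df = n − 2 = 23.
One-sided p ≈ 0.2395, which is ≥ 0.01, so fail to reject H₀.
The data do not give significant evidence of a linear association between daily light exposure and plant height.

t = 0.720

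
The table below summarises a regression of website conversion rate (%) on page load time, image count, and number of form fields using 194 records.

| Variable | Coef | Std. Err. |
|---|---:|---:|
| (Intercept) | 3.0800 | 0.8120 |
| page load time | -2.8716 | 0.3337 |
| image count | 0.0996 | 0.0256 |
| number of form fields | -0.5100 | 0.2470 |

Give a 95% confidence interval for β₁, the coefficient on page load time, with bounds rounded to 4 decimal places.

Read off: b = -2.8716, SE = 0.3337 for page load time.
df = n − k − 1 = 194 − 3 − 1 = 190.
t* = t_{0.025, 190} = 1.972528.
Margin = t* × SE = 1.972528 × 0.3337 = 0.658233.
CI: -2.8716 ± 0.658233 → (-3.5298, -2.2134).

(-3.5298, -2.2134)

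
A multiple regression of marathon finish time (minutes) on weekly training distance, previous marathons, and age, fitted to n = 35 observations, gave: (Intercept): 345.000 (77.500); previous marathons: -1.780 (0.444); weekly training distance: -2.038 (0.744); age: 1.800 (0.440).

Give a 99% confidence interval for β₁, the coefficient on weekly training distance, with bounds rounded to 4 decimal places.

Read off: b = -2.038, SE = 0.744 for weekly training distance.
df = n − k − 1 = 35 − 3 − 1 = 31.
t* = t_{0.005, 31} = 2.744042.
Margin = t* × SE = 2.744042 × 0.744 = 2.041567.
CI: -2.038 ± 2.041567 → (-4.0796, 0.0036).

(-4.0796, 0.0036)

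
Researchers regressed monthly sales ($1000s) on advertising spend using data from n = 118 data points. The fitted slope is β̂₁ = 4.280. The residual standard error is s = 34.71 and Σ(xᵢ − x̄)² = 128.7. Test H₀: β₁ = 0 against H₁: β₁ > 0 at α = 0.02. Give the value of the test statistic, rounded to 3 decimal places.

t = 1.399

SE(β̂₁) = s/√Sₓₓ = 34.71/√128.7 = 3.0596.
t = 4.280 / 3.0596 = 1.399.
df = n − 2 = 116.
One-sided p ≈ 0.0823, which is ≥ 0.02, so fail to reject H₀.
The data do not give significant evidence that the true slope on advertising spend is positive.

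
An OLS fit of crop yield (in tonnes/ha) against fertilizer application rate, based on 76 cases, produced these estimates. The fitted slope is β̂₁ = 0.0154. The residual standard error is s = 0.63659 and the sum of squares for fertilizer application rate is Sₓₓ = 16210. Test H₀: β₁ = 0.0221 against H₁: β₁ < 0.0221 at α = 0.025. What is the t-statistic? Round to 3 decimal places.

SE(β̂₁) = s/√Sₓₓ = 0.63659/√16210 = 0.00499998.
t = (0.0154 − 0.0221) / 0.00499998 = -1.340.
df = n − 2 = 74.
One-sided p ≈ 0.0922, which is ≥ 0.025, so fail to reject H₀.
The data do not give significant evidence that the true slope on fertilizer application rate is below 0.0221 tonnes/ha per unit.

t = -1.340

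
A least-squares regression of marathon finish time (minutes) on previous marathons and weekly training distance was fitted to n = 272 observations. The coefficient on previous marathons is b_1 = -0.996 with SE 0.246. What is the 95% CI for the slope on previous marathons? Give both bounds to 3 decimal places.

(-1.480, -0.512)

df = n − k − 1 = 272 − 2 − 1 = 269.
t* = t_{0.025, 269} = 1.968822.
Margin = t* × SE = 1.968822 × 0.246 = 0.48433.
CI: -0.996 ± 0.48433 → (-1.480, -0.512).
With 95% confidence, each one-unit increase in previous marathons is associated with a change of between -1.480 and -0.512 minutes in marathon finish time, holding the other predictors fixed.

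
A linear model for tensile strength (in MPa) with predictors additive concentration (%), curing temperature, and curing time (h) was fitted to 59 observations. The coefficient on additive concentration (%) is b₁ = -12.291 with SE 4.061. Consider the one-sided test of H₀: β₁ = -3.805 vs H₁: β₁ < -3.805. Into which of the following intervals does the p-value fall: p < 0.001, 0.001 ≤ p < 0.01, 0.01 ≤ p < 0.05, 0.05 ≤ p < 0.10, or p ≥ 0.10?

0.01 ≤ p < 0.05

t = (-12.291 − (-3.805)) / 4.061 = -2.090.
df = n − k − 1 = 59 − 3 − 1 = 55.
One-sided p = P(T_{55} < t) ≈ 0.0206.
So 0.01 ≤ p < 0.05.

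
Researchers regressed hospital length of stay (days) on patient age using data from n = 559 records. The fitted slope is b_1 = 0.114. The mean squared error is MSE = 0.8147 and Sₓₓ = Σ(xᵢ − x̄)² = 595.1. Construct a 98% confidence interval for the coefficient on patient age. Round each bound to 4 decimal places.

(0.0277, 0.2003)

SE(b_1) = √(MSE/Sₓₓ) = √(0.8147/595.1) = 0.0370002.
df = n − 2 = 557.
t* = t_{0.01, 557} = 2.333061.
Margin = t* × SE = 2.333061 × 0.0370002 = 0.086324.
CI: 0.114 ± 0.086324 → (0.0277, 0.2003).
With 98% confidence, each one-unit increase in patient age is associated with a change of between 0.0277 and 0.2003 days in hospital length of stay.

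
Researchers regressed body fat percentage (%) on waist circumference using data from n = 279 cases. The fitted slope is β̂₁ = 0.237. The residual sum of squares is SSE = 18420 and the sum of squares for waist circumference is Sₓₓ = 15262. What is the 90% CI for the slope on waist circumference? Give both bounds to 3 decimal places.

MSE = SSE/(n − 2) = 18420/277 = 66.4982.
SE(β̂₁) = √(MSE/Sₓₓ) = √(66.4982/15262) = 0.0660084.
df = n − 2 = 277.
t* = t_{0.05, 277} = 1.650373.
Margin = t* × SE = 1.650373 × 0.0660084 = 0.10894.
CI: 0.237 ± 0.10894 → (0.128, 0.346).
With 90% confidence, each one-unit increase in waist circumference is associated with a change of between 0.128 and 0.346 % in body fat percentage.

(0.128, 0.346)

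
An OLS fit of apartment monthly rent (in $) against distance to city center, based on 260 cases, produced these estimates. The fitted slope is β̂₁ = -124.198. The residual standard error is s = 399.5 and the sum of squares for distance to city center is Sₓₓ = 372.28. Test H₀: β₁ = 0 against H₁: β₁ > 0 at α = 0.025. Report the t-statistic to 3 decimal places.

t = -5.998

SE(β̂₁) = s/√Sₓₓ = 399.5/√372.28 = 20.7053.
t = -124.198 / 20.7053 = -5.998.
df = n − 2 = 258.
One-sided p ≈ 1.0000, which is ≥ 0.025, so fail to reject H₀.
The data do not give significant evidence that the true slope on distance to city center is positive.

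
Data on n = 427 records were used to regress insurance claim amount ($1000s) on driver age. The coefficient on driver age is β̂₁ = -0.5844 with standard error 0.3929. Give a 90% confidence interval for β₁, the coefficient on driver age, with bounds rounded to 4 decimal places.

df = n − 2 = 427 − 2 = 425.
t* = t_{0.05, 425} = 1.648447.
Margin = t* × SE = 1.648447 × 0.3929 = 0.647675.
CI: -0.5844 ± 0.647675 → (-1.2321, 0.0633).
With 90% confidence, each one-unit increase in driver age is associated with a change of between -1.2321 and 0.0633 $1000s in insurance claim amount.

(-1.2321, 0.0633)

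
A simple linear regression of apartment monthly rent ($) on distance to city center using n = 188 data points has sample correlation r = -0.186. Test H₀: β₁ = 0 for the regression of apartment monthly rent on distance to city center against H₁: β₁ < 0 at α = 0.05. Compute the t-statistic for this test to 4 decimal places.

t = r·√(n − 2)/√(1 − r²) = -0.186·√186/√0.965404 = -2.5818.
df = n − 2 = 186.
One-sided p ≈ 0.0053, which is < 0.05, so reject H₀.
There is evidence of a linear association between distance to city center and apartment monthly rent.

t = -2.5818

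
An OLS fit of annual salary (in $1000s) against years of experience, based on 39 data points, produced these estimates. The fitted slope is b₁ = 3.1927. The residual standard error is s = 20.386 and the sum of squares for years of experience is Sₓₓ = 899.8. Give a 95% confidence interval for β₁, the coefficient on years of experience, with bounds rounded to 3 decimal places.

SE(b₁) = s/√Sₓₓ = 20.386/√899.8 = 0.679609.
df = n − 2 = 37.
t* = t_{0.025, 37} = 2.026192.
Margin = t* × SE = 2.026192 × 0.679609 = 1.37702.
CI: 3.1927 ± 1.37702 → (1.816, 4.570).
With 95% confidence, each one-unit increase in years of experience is associated with a change of between 1.816 and 4.570 $1000s in annual salary.

(1.816, 4.570)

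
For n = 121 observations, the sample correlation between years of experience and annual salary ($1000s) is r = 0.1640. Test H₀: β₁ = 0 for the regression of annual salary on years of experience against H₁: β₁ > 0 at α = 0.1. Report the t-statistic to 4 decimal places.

t = 1.8136

t = r·√(n − 2)/√(1 − r²) = 0.1640·√119/√0.973104 = 1.8136.
df = n − 2 = 119.
One-sided p ≈ 0.0361, which is < 0.1, so reject H₀.
There is evidence of a linear association between years of experience and annual salary.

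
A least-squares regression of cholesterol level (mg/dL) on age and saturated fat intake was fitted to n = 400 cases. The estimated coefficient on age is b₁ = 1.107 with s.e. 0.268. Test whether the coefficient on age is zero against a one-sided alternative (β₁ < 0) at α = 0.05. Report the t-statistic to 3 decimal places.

H₀: β₁ = 0 vs H₁: β₁ < 0.
t = (b₁ − β₁⁰)/SE = 1.107 / 0.268 = 4.131.
df = n − k − 1 = 400 − 2 − 1 = 397.
One-sided p ≈ 1.0000, which is ≥ 0.05, so fail to reject H₀.
The data do not give significant evidence that the true slope on age is negative, holding the other predictors fixed.

t = 4.131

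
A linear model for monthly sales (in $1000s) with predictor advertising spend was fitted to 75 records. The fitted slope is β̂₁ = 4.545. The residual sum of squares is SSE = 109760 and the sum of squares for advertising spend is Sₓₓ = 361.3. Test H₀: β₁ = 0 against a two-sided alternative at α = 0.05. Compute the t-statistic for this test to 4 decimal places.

t = 2.2280

MSE = SSE/(n − 2) = 109760/73 = 1503.56.
SE(β̂₁) = √(MSE/Sₓₓ) = √(1503.56/361.3) = 2.03998.
t = 4.545 / 2.03998 = 2.2280.
df = n − 2 = 73.
Two-sided p ≈ 0.0290, which is < 0.05, so reject H₀.
There is evidence that advertising spend is associated with monthly sales.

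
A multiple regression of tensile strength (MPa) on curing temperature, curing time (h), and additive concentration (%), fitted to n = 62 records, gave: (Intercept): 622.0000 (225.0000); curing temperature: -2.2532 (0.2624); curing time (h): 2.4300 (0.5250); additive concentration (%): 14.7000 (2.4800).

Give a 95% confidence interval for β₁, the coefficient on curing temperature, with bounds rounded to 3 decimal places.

(-2.778, -1.728)

Read off: b = -2.2532, SE = 0.2624 for curing temperature.
df = n − k − 1 = 62 − 3 − 1 = 58.
t* = t_{0.025, 58} = 2.001717.
Margin = t* × SE = 2.001717 × 0.2624 = 0.52525.
CI: -2.2532 ± 0.52525 → (-2.778, -1.728).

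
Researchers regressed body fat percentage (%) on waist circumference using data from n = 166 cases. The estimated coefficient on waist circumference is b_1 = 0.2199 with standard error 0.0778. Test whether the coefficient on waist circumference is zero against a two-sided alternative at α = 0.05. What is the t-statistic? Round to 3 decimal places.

H₀: β₁ = 0 vs H₁: β₁ ≠ 0.
t = (b_1 − β₁⁰)/SE = 0.2199 / 0.0778 = 2.826.
df = n − 2 = 166 − 2 = 164.
Two-sided p ≈ 0.0053, which is < 0.05, so reject H₀.
There is evidence that waist circumference is associated with body fat percentage.

t = 2.826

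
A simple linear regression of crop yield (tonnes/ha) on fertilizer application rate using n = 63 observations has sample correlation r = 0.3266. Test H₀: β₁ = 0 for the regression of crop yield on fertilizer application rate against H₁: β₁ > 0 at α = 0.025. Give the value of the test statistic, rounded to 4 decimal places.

t = r·√(n − 2)/√(1 − r²) = 0.3266·√61/√0.893332 = 2.6988.
df = n − 2 = 61.
One-sided p ≈ 0.0045, which is < 0.025, so reject H₀.
There is evidence of a linear association between fertilizer application rate and crop yield.

t = 2.6988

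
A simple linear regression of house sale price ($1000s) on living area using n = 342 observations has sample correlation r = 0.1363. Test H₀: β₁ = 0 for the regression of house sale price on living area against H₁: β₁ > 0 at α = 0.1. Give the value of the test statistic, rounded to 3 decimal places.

t = r·√(n − 2)/√(1 − r²) = 0.1363·√340/√0.981422 = 2.537.
df = n − 2 = 340.
One-sided p ≈ 0.0058, which is < 0.1, so reject H₀.
There is evidence of a linear association between living area and house sale price.

t = 2.537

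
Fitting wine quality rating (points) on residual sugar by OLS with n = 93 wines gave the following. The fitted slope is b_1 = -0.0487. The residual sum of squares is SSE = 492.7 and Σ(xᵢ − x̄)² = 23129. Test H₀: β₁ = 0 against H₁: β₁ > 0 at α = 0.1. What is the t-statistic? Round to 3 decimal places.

t = -3.183

MSE = SSE/(n − 2) = 492.7/91 = 5.41429.
SE(b_1) = √(MSE/Sₓₓ) = √(5.41429/23129) = 0.0153.
t = -0.0487 / 0.0153 = -3.183.
df = n − 2 = 91.
One-sided p ≈ 0.9990, which is ≥ 0.1, so fail to reject H₀.
The data do not give significant evidence that the true slope on residual sugar is positive.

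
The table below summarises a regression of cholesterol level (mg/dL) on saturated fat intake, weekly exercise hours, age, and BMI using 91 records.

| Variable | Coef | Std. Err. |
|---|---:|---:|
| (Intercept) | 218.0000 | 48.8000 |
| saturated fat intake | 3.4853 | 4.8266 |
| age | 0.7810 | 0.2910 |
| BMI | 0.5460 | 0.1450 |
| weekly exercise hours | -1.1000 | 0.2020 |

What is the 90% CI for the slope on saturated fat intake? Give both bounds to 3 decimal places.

(-4.540, 11.511)

Read off: b = 3.4853, SE = 4.8266 for saturated fat intake.
df = n − k − 1 = 91 − 4 − 1 = 86.
t* = t_{0.05, 86} = 1.662765.
Margin = t* × SE = 1.662765 × 4.8266 = 8.02550.
CI: 3.4853 ± 8.02550 → (-4.540, 11.511).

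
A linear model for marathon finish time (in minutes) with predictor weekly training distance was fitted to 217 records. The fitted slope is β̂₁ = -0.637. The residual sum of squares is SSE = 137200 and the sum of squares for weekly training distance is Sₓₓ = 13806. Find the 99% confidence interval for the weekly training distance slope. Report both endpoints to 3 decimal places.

(-1.196, -0.078)

MSE = SSE/(n − 2) = 137200/215 = 638.14.
SE(β̂₁) = √(MSE/Sₓₓ) = √(638.14/13806) = 0.214993.
df = n − 2 = 215.
t* = t_{0.005, 215} = 2.598889.
Margin = t* × SE = 2.598889 × 0.214993 = 0.55874.
CI: -0.637 ± 0.55874 → (-1.196, -0.078).
With 99% confidence, each one-unit increase in weekly training distance is associated with a change of between -1.196 and -0.078 minutes in marathon finish time.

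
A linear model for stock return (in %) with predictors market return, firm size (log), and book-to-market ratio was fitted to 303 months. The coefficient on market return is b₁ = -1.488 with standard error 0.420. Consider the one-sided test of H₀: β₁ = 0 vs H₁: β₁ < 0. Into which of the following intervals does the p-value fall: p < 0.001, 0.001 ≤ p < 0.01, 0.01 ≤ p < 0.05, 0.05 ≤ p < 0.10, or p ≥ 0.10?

p < 0.001

t = -1.488 / 0.420 = -3.543.
df = n − k − 1 = 303 − 3 − 1 = 299.
One-sided p = P(T_{299} < t) ≈ 0.0002.
So p < 0.001.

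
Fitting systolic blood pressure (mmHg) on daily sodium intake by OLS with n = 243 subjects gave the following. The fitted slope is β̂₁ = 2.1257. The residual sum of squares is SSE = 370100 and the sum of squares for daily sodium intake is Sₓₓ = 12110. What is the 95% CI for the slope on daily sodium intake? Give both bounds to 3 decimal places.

(1.424, 2.827)

MSE = SSE/(n − 2) = 370100/241 = 1535.68.
SE(β̂₁) = √(MSE/Sₓₓ) = √(1535.68/12110) = 0.356106.
df = n − 2 = 241.
t* = t_{0.025, 241} = 1.969856.
Margin = t* × SE = 1.969856 × 0.356106 = 0.70148.
CI: 2.1257 ± 0.70148 → (1.424, 2.827).
With 95% confidence, each one-unit increase in daily sodium intake is associated with a change of between 1.424 and 2.827 mmHg in systolic blood pressure.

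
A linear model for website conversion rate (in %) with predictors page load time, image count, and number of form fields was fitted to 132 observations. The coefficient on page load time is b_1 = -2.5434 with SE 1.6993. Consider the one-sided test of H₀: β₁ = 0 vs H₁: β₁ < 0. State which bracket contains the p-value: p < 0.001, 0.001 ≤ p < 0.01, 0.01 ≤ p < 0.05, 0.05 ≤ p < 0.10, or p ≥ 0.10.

t = -2.5434 / 1.6993 = -1.497.
df = n − k − 1 = 132 − 3 − 1 = 128.
One-sided p = P(T_{128} < t) ≈ 0.0685.
So 0.05 ≤ p < 0.10.

0.05 ≤ p < 0.10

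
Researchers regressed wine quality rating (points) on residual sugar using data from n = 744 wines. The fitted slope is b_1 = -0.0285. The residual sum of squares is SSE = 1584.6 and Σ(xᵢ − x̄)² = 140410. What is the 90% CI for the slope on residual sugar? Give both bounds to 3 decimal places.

(-0.035, -0.022)

MSE = SSE/(n − 2) = 1584.6/742 = 2.13558.
SE(b_1) = √(MSE/Sₓₓ) = √(2.13558/140410) = 0.00389995.
df = n − 2 = 742.
t* = t_{0.05, 742} = 1.64691.
Margin = t* × SE = 1.64691 × 0.00389995 = 0.00642.
CI: -0.0285 ± 0.00642 → (-0.035, -0.022).
With 90% confidence, each one-unit increase in residual sugar is associated with a change of between -0.035 and -0.022 points in wine quality rating.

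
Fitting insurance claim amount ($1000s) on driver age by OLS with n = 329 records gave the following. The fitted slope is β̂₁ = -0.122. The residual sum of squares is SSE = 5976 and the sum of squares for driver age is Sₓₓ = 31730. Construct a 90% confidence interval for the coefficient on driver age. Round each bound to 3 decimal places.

MSE = SSE/(n − 2) = 5976/327 = 18.2752.
SE(β̂₁) = √(MSE/Sₓₓ) = √(18.2752/31730) = 0.0239992.
df = n − 2 = 327.
t* = t_{0.05, 327} = 1.649527.
Margin = t* × SE = 1.649527 × 0.0239992 = 0.03959.
CI: -0.122 ± 0.03959 → (-0.162, -0.082).
With 90% confidence, each one-unit increase in driver age is associated with a change of between -0.162 and -0.082 $1000s in insurance claim amount.

(-0.162, -0.082)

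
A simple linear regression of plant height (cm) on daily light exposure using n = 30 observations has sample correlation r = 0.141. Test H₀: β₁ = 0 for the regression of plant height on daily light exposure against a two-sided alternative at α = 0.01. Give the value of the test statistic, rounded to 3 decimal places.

t = 0.754

t = r·√(n − 2)/√(1 − r²) = 0.141·√28/√0.980119 = 0.754.
df = n − 2 = 28.
Two-sided p ≈ 0.4574, which is ≥ 0.01, so fail to reject H₀.
The data do not give significant evidence of a linear association between daily light exposure and plant height.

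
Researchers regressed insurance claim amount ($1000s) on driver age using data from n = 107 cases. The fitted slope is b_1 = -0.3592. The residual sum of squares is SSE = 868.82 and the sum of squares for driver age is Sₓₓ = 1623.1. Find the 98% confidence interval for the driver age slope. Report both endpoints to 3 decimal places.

(-0.528, -0.191)

MSE = SSE/(n − 2) = 868.82/105 = 8.27448.
SE(b_1) = √(MSE/Sₓₓ) = √(8.27448/1623.1) = 0.0713999.
df = n − 2 = 105.
t* = t_{0.01, 105} = 2.362388.
Margin = t* × SE = 2.362388 × 0.0713999 = 0.16867.
CI: -0.3592 ± 0.16867 → (-0.528, -0.191).
With 98% confidence, each one-unit increase in driver age is associated with a change of between -0.528 and -0.191 $1000s in insurance claim amount.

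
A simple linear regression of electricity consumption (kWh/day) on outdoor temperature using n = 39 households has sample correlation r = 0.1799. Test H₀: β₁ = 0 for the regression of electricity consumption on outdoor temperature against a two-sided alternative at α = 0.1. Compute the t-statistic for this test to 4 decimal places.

t = 1.1124

t = r·√(n − 2)/√(1 − r²) = 0.1799·√37/√0.967636 = 1.1124.
df = n − 2 = 37.
Two-sided p ≈ 0.2731, which is ≥ 0.1, so fail to reject H₀.
The data do not give significant evidence of a linear association between outdoor temperature and electricity consumption.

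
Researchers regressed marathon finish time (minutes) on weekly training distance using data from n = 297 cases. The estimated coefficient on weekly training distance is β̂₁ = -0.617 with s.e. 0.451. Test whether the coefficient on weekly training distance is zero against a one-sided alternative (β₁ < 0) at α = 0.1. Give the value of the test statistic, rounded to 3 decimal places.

t = -1.368

H₀: β₁ = 0 vs H₁: β₁ < 0.
t = (β̂₁ − β₁⁰)/SE = -0.617 / 0.451 = -1.368.
df = n − 2 = 297 − 2 = 295.
One-sided p ≈ 0.0862, which is < 0.1, so reject H₀.
There is evidence that the true slope on weekly training distance is negative.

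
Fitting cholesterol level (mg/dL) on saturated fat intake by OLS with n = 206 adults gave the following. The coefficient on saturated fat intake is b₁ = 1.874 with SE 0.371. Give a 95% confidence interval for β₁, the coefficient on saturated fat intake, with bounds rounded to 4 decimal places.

df = n − 2 = 206 − 2 = 204.
t* = t_{0.025, 204} = 1.971661.
Margin = t* × SE = 1.971661 × 0.371 = 0.731486.
CI: 1.874 ± 0.731486 → (1.1425, 2.6055).
With 95% confidence, each one-unit increase in saturated fat intake is associated with a change of between 1.1425 and 2.6055 mg/dL in cholesterol level.

(1.1425, 2.6055)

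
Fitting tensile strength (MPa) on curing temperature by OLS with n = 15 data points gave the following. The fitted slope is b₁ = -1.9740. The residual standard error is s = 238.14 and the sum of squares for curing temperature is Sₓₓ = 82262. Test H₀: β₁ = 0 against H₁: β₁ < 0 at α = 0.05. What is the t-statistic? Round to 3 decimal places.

t = -2.377

SE(b₁) = s/√Sₓₓ = 238.14/√82262 = 0.830296.
t = -1.9740 / 0.830296 = -2.377.
df = n − 2 = 13.
One-sided p ≈ 0.0167, which is < 0.05, so reject H₀.
There is evidence that the true slope on curing temperature is negative.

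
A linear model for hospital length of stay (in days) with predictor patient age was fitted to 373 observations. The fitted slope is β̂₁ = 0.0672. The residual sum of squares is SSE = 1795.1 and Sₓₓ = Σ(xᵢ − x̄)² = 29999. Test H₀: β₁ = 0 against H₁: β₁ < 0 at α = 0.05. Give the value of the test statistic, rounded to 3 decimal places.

MSE = SSE/(n − 2) = 1795.1/371 = 4.83854.
SE(β̂₁) = √(MSE/Sₓₓ) = √(4.83854/29999) = 0.0127.
t = 0.0672 / 0.0127 = 5.291.
df = n − 2 = 371.
One-sided p ≈ 1.0000, which is ≥ 0.05, so fail to reject H₀.
The data do not give significant evidence that the true slope on patient age is negative.

t = 5.291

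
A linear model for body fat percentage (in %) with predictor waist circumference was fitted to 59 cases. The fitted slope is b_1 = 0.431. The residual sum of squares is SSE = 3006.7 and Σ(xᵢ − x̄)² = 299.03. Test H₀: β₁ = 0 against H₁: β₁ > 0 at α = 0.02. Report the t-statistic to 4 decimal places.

t = 1.0262

MSE = SSE/(n − 2) = 3006.7/57 = 52.7491.
SE(b_1) = √(MSE/Sₓₓ) = √(52.7491/299.03) = 0.420001.
t = 0.431 / 0.420001 = 1.0262.
df = n − 2 = 57.
One-sided p ≈ 0.1546, which is ≥ 0.02, so fail to reject H₀.
The data do not give significant evidence that the true slope on waist circumference is positive.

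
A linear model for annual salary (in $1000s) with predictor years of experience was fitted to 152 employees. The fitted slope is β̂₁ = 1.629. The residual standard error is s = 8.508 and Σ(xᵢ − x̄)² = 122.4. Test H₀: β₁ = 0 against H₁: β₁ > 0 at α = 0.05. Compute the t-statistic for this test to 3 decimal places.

t = 2.118

SE(β̂₁) = s/√Sₓₓ = 8.508/√122.4 = 0.769018.
t = 1.629 / 0.769018 = 2.118.
df = n − 2 = 150.
One-sided p ≈ 0.0179, which is < 0.05, so reject H₀.
There is evidence that the true slope on years of experience is positive.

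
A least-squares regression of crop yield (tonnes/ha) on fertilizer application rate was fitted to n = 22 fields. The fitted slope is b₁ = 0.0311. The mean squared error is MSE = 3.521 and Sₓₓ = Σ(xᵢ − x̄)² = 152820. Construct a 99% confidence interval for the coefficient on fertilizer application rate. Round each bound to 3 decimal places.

(0.017, 0.045)

SE(b₁) = √(MSE/Sₓₓ) = √(3.521/152820) = 0.00480002.
df = n − 2 = 20.
t* = t_{0.005, 20} = 2.84534.
Margin = t* × SE = 2.84534 × 0.00480002 = 0.01366.
CI: 0.0311 ± 0.01366 → (0.017, 0.045).
With 99% confidence, each one-unit increase in fertilizer application rate is associated with a change of between 0.017 and 0.045 tonnes/ha in crop yield.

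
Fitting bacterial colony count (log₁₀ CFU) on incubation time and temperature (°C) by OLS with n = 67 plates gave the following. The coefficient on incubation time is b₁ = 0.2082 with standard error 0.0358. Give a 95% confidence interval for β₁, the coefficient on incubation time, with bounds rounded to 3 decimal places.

df = n − k − 1 = 67 − 2 − 1 = 64.
t* = t_{0.025, 64} = 1.99773.
Margin = t* × SE = 1.99773 × 0.0358 = 0.07152.
CI: 0.2082 ± 0.07152 → (0.137, 0.280).
With 95% confidence, each one-unit increase in incubation time is associated with a change of between 0.137 and 0.280 log₁₀ CFU in bacterial colony count, holding the other predictors fixed.

(0.137, 0.280)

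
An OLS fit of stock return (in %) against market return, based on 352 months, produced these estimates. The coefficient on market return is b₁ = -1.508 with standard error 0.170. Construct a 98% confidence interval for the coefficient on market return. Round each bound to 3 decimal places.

df = n − 2 = 352 − 2 = 350.
t* = t_{0.01, 350} = 2.337049.
Margin = t* × SE = 2.337049 × 0.170 = 0.39730.
CI: -1.508 ± 0.39730 → (-1.905, -1.111).
With 98% confidence, each one-unit increase in market return is associated with a change of between -1.905 and -1.111 % in stock return.

(-1.905, -1.111)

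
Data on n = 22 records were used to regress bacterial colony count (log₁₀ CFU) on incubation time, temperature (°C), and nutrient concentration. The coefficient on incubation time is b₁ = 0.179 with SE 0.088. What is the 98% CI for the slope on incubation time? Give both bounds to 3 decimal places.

df = n − k − 1 = 22 − 3 − 1 = 18.
t* = t_{0.01, 18} = 2.55238.
Margin = t* × SE = 2.55238 × 0.088 = 0.22461.
CI: 0.179 ± 0.22461 → (-0.046, 0.404).
With 98% confidence, each one-unit increase in incubation time is associated with a change of between -0.046 and 0.404 log₁₀ CFU in bacterial colony count, holding the other predictors fixed.

(-0.046, 0.404)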